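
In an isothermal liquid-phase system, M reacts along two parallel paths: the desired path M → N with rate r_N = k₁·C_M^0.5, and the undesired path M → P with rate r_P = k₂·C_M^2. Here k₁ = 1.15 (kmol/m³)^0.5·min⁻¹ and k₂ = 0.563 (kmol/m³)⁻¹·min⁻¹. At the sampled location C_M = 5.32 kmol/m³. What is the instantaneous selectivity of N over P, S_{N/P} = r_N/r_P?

0.166

S_{N/P} = r_N/r_P = (k₁·C_M^0.5)/(k₂·C_M^2) = (k₁/k₂)·C_M^-1.5.
= (1.15×5.320^0.5) / (0.563×5.320^2) = 2.652/15.93 = 0.166.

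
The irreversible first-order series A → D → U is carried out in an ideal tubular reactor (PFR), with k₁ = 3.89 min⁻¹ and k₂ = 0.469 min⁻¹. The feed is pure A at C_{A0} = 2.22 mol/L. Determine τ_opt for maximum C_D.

Setting dC_D/dτ = 0 gives τ_opt = ln(k₂/k₁)/(k₂−k₁).
= ln(0.469/3.89)/(0.469−3.89) = ln(0.1206)/-3.421 = -2.116/-3.421 = 0.618 min.

0.618 min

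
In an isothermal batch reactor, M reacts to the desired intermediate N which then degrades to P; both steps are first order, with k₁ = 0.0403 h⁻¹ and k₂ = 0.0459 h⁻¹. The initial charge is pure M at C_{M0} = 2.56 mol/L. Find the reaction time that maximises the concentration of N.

The intermediate peaks when r₁ = r₂, i.e. k₁e^(−k₁t) = k₂e^(−k₂t), giving t_opt = ln(k₂/k₁)/(k₂−k₁).
= ln(0.0459/0.0403)/(0.0459−0.0403) = ln(1.139)/0.005600 = 0.1301/0.005600 = 23.2 h.

23.2 h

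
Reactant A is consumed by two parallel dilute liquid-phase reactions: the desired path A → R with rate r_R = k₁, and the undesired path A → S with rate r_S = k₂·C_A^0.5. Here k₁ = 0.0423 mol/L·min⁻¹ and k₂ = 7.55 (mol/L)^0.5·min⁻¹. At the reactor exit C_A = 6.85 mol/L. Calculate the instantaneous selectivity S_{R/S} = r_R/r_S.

0.00214

S_{R/S} = r_R/r_S = (k₁)/(k₂·C_A^0.5) = (k₁/k₂)·C_A^-0.5.
= (0.0423) / (7.55×6.850^0.5) = 0.04230/19.76 = 0.00214.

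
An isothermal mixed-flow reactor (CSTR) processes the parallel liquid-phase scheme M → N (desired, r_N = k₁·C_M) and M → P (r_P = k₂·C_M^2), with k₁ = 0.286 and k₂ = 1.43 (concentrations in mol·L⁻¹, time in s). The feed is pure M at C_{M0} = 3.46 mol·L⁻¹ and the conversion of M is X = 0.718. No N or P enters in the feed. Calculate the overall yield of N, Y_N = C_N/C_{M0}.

0.122

Exit C_M = C_{M0}(1−X) = 3.46×0.282 = 0.9757 mol·L⁻¹.
Rates in a CSTR are evaluated at the outlet concentration: r_N = 0.286×0.9757 = 0.2791, r_P = 1.43×0.9757^2 = 1.361.
Fraction of consumed M going to N: r_N/(r_N+r_P) = 0.1701.
C_N = 0.1701·C_{M0}·X = 0.1701×3.46×0.718 = 0.423 mol·L⁻¹; Y_N = C_N/C_{M0} = 0.122.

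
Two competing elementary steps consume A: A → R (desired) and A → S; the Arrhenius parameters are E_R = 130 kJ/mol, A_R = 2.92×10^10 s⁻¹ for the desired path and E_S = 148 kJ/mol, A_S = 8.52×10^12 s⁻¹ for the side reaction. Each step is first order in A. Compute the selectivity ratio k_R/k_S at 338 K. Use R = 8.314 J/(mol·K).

With equal orders, S_{R/S} = k_R/k_S = (A_R/A_S)·exp[(E_S−E_R)/(RT)].
(E_S−E_R)/(RT) = (148−130)×10³/(8.314×338) = 18000/2810 = 6.405.
k_R/k_S = (2.92×10^10/8.52×10^12)·exp(6.405) = 0.003427 × 605.1 = 2.07.
Since E_R < E_S, lowering the temperature improves selectivity toward R.

2.07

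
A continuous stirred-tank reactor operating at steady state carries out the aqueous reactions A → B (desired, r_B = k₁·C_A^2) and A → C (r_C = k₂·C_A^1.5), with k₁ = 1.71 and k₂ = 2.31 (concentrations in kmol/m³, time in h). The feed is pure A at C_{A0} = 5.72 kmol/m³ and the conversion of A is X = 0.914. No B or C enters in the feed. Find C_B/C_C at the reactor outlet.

0.519

Exit C_A = C_{A0}(1−X) = 5.72×0.0860 = 0.4919 kmol/m³.
In a CSTR the entire volume is at exit conditions, so r_B = 1.71×0.4919^2 = 0.4138 and r_C = 2.31×0.4919^1.5 = 0.7970.
Overall selectivity = C_B/C_C = r_Bτ/(r_Cτ) = r_B/r_C = 0.519.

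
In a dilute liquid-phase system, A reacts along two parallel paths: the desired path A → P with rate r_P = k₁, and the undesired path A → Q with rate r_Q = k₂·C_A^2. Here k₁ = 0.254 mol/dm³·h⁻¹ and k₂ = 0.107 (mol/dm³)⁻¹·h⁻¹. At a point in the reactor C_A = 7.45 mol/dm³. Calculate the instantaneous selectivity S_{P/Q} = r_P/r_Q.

0.0428

S_{P/Q} = r_P/r_Q = (k₁)/(k₂·C_A^2) = (k₁/k₂)·C_A^-2.
= (0.254) / (0.107×7.450^2) = 0.2540/5.939 = 0.0428.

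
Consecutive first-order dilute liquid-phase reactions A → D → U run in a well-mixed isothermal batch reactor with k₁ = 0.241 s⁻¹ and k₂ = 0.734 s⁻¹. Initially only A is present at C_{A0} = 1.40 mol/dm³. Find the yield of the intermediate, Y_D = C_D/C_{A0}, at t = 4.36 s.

0.151

Solving the coupled first-order balances gives C_D(t) = [k₁/(k₂−k₁)]·C_{A0}·(e^(−k₁t) − e^(−k₂t)).
e^(−k₁t) = e^(−0.241×4.36) = e^(−1.051) = 0.3497; e^(−k₂t) = e^(−3.200) = 0.04075.
C_D = 0.241×1.40/(0.734−0.241) × (0.3497−0.04075) = 0.6844×0.3089 = 0.2114 mol/dm³.
Y_D = C_D/C_{A0} = 0.2114/1.40 = 0.151.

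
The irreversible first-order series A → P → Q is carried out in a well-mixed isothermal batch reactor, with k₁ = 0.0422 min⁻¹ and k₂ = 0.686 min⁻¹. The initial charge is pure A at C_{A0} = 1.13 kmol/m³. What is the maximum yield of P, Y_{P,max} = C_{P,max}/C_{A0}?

0.0512

At the optimum, C_{P,max}/C_{A0} = (k₁/k₂)^[k₂/(k₂−k₁)].
= (0.0422/0.686)^(0.686/(0.686−0.0422)) = (0.06152)^(1.066) = 0.05124.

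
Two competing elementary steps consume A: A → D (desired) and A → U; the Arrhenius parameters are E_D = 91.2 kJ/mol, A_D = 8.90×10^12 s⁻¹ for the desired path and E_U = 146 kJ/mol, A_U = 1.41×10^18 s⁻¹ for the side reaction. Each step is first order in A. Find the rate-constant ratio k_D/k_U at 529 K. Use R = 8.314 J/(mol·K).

Since both paths have the same order in A, the concentration cancels and S_{D/U} = k_D/k_U = (A_D/A_U)·exp[(E_U−E_D)/(RT)].
(E_U−E_D)/(RT) = (146−91.2)×10³/(8.314×529) = 54800/4398 = 12.46.
k_D/k_U = (8.90×10^12/1.41×10^18)·exp(12.46) = 6.312×10^-6 × 2.578×10^5 = 1.63.
Since E_D < E_U, lowering the temperature improves selectivity toward D.

1.63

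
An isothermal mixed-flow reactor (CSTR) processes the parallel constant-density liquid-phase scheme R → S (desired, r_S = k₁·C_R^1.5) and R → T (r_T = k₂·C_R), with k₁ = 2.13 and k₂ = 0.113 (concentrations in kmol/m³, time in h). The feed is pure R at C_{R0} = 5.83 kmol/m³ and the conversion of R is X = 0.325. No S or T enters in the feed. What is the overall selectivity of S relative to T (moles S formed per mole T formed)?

37.4

Exit C_R = C_{R0}(1−X) = 5.83×0.675 = 3.935 kmol/m³.
In a CSTR the entire volume is at exit conditions, so r_S = 2.13×3.935^1.5 = 16.63 and r_T = 0.113×3.935 = 0.4447.
Overall selectivity = C_S/C_T = r_Sτ/(r_Tτ) = r_S/r_T = 37.4.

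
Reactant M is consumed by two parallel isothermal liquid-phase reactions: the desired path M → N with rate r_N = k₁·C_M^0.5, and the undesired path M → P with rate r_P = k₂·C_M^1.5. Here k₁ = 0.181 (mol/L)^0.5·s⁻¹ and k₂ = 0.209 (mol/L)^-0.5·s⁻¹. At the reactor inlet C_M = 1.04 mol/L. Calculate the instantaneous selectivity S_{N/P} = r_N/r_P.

0.833

S_{N/P} = r_N/r_P = (k₁·C_M^0.5)/(k₂·C_M^1.5) = (k₁/k₂)·C_M⁻¹.
= (0.181×1.040^0.5) / (0.209×1.040^1.5) = 0.1846/0.2217 = 0.833.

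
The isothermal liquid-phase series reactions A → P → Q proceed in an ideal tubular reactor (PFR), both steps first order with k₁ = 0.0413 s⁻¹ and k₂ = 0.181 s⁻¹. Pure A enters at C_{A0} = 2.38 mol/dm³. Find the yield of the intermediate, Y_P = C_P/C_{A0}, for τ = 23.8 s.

0.107

For first-order series with pure A initially, C_P(τ) = k₁C_{A0}/(k₂−k₁)·(e^(−k₁τ) − e^(−k₂τ)).
e^(−k₁τ) = e^(−0.0413×23.8) = e^(−0.9829) = 0.3742; e^(−k₂τ) = e^(−4.308) = 0.01346.
C_P = 0.0413×2.38/(0.181−0.0413) × (0.3742−0.01346) = 0.7036×0.3607 = 0.2538 mol/dm³.
Y_P = C_P/C_{A0} = 0.2538/2.38 = 0.107.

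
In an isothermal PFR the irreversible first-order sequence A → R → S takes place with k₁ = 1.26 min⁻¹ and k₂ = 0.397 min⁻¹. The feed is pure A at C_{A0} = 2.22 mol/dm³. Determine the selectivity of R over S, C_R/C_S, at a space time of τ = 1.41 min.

2.41

Solving the coupled first-order balances gives C_R(τ) = [k₁/(k₂−k₁)]·C_{A0}·(e^(−k₁τ) − e^(−k₂τ)).
e^(−k₁τ) = e^(−1.26×1.41) = e^(−1.777) = 0.1692; e^(−k₂τ) = e^(−0.5598) = 0.5713.
C_R = 1.26×2.22/(0.397−1.26) × (0.1692−0.5713) = (-3.241)×(-0.4021) = 1.303 mol/dm³.
C_A = C_{A0}e^(−k₁τ) = 0.3757 mol/dm³, so C_S = C_{A0}−C_A−C_R = 0.5410 mol/dm³; C_R/C_S = 2.41.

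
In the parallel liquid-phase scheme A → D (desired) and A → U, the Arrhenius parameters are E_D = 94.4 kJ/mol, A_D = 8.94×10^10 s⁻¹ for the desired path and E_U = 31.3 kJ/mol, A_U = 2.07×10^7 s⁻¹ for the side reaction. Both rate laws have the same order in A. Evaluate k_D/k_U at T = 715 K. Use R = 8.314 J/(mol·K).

k_D/k_U = (A_D/A_U)·exp[−(E_D−E_U)/(RT)] = (A_D/A_U)·exp[(E_U−E_D)/(RT)].
(E_U−E_D)/(RT) = (31.3−94.4)×10³/(8.314×715) = -63100/5945 = -10.61.
k_D/k_U = (8.94×10^10/2.07×10^7)·exp(-10.61) = 4319 × 2.455×10^-5 = 0.106.
Since E_D > E_U, raising the temperature improves selectivity toward D.

0.106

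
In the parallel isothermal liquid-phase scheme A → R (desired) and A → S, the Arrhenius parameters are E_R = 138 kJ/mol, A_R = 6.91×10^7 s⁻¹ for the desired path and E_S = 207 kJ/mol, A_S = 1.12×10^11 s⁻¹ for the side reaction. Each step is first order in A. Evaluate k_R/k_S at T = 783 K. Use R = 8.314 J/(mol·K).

24.7

Since both paths have the same order in A, the concentration cancels and S_{R/S} = k_R/k_S = (A_R/A_S)·exp[(E_S−E_R)/(RT)].
(E_S−E_R)/(RT) = (207−138)×10³/(8.314×783) = 69000/6510 = 10.60.
k_R/k_S = (6.91×10^7/1.12×10^11)·exp(10.60) = 6.170×10^-4 × 40107 = 24.7.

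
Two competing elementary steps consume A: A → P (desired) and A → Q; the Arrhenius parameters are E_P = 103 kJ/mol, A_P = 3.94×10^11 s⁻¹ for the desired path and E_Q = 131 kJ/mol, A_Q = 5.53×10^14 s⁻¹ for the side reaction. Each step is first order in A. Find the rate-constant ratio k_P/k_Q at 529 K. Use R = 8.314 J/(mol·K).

0.415

Since both paths have the same order in A, the concentration cancels and S_{P/Q} = k_P/k_Q = (A_P/A_Q)·exp[(E_Q−E_P)/(RT)].
(E_Q−E_P)/(RT) = (131−103)×10³/(8.314×529) = 28000/4398 = 6.366.
k_P/k_Q = (3.94×10^11/5.53×10^14)·exp(6.366) = 7.125×10^-4 × 581.9 = 0.415.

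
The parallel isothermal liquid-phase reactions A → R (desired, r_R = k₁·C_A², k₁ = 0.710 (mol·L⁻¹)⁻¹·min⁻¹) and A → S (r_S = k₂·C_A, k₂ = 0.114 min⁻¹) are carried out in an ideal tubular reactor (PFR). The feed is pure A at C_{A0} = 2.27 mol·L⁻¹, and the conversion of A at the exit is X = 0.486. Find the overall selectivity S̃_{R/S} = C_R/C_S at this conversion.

10.4

C_A = C_{A0}(1−X) = 1.167 mol·L⁻¹.
Along a PFR/batch, dC_S/dC_A = −r_S/(r_R+r_S) = −k₂/(k₂+k₁·C_A).
Integrating from C_{A0} to C_A: C_S = (0.114/0.710)·ln[(0.114+0.710·2.27)/(0.114+0.710·1.17)] = 0.1606·ln(1.726/0.9424) = 0.09713 mol·L⁻¹.
Then C_R = (C_{A0}−C_A) − C_S = 1.103 − 0.09713 = 1.006 mol·L⁻¹.
S̃_{R/S} = C_R/C_S = 1.006/0.09713 = 10.4.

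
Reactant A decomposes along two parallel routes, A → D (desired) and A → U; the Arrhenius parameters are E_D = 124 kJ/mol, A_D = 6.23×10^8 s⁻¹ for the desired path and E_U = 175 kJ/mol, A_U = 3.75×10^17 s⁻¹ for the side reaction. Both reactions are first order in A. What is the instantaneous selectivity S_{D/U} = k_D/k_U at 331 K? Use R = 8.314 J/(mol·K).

0.186

k_D/k_U = (A_D/A_U)·exp[−(E_D−E_U)/(RT)] = (A_D/A_U)·exp[(E_U−E_D)/(RT)].
(E_U−E_D)/(RT) = (175−124)×10³/(8.314×331) = 51000/2752 = 18.53.
k_D/k_U = (6.23×10^8/3.75×10^17)·exp(18.53) = 1.661×10^-9 × 1.118×10^8 = 0.186.
Since E_D < E_U, lowering the temperature improves selectivity toward D.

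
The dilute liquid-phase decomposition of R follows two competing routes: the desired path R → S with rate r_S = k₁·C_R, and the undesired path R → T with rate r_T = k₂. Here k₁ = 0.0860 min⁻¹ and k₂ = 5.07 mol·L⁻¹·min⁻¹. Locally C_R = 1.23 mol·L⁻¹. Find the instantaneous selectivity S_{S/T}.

S_{S/T} = r_S/r_T = (k₁·C_R)/(k₂) = (k₁/k₂)·C_R.
= (0.0860×1.230) / (5.07) = 0.1058/5.070 = 0.0209.
Since the desired path is higher order in R, keeping C_R high (PFR or concentrated feed) favours S.

0.0209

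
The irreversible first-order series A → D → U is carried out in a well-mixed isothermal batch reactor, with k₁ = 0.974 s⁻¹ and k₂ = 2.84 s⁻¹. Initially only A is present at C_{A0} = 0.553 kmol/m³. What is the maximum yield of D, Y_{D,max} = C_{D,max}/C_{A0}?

Evaluating C_D at t_opt = ln(k₂/k₁)/(k₂−k₁) gives C_{D,max}/C_{A0} = (k₁/k₂)^[k₂/(k₂−k₁)].
= (0.974/2.84)^(2.84/(2.84−0.974)) = (0.3430)^(1.522) = 0.1962.

0.196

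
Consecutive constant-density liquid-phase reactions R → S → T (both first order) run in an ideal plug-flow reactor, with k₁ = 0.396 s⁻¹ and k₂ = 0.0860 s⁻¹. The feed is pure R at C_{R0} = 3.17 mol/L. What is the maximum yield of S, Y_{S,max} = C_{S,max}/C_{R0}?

For a first-order series the maximum intermediate yield is C_{S,max}/C_{R0} = (k₁/k₂)^[k₂/(k₂−k₁)].
= (0.396/0.0860)^(0.0860/(0.0860−0.396)) = (4.605)^(-0.2774) = 0.6547.

0.655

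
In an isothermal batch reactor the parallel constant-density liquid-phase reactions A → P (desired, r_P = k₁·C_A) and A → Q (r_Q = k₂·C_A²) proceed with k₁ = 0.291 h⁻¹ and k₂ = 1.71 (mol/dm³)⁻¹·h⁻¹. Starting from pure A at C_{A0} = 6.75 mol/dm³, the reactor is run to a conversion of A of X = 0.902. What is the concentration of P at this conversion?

C_A = C_{A0}(1−X) = 0.6615 mol/dm³.
Along a PFR/batch, dC_P/dC_A = −r_P/(r_P+r_Q) = −k₁/(k₁+k₂·C_A).
Integrating from C_{A0} to C_A: C_P = (0.291/1.71)·ln[(0.291+1.71·6.75)/(0.291+1.71·0.661)] = 0.1702·ln(11.83/1.422) = 0.3606 mol/dm³.

0.361 mol/dm³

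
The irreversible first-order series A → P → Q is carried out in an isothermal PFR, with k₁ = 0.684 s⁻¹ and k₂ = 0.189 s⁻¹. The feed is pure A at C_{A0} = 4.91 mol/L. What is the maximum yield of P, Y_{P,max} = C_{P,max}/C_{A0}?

At the optimum, C_{P,max}/C_{A0} = (k₁/k₂)^[k₂/(k₂−k₁)].
= (0.684/0.189)^(0.189/(0.189−0.684)) = (3.619)^(-0.3818) = 0.6120.

0.612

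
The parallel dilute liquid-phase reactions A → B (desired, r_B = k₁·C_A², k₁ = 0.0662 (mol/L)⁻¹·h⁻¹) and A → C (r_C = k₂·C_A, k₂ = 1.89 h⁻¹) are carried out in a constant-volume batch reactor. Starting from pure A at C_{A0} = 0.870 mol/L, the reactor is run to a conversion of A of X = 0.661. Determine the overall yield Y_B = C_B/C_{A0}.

0.0132

C_A = C_{A0}(1−X) = 0.2949 mol/L.
Along a PFR/batch, dC_C/dC_A = −r_C/(r_B+r_C) = −k₂/(k₂+k₁·C_A).
Integrating from C_{A0} to C_A: C_C = (1.89/0.0662)·ln[(1.89+0.0662·0.870)/(1.89+0.0662·0.295)] = 28.55·ln(1.948/1.910) = 0.5636 mol/L.
Then C_B = (C_{A0}−C_A) − C_C = 0.5751 − 0.5636 = 0.01148 mol/L.
Y_B = C_B/C_{A0} = 0.01148/0.870 = 0.0132.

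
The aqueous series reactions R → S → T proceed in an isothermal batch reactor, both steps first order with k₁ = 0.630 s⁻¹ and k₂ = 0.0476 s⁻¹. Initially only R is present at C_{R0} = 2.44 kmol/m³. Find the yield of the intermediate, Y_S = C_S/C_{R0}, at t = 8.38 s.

0.720

Solving the coupled first-order balances gives C_S(t) = [k₁/(k₂−k₁)]·C_{R0}·(e^(−k₁t) − e^(−k₂t)).
e^(−k₁t) = e^(−0.630×8.38) = e^(−5.279) = 0.005095; e^(−k₂t) = e^(−0.3989) = 0.6711.
C_S = 0.630×2.44/(0.0476−0.630) × (0.005095−0.6711) = (-2.639)×(-0.6660) = 1.758 kmol/m³.
Y_S = C_S/C_{R0} = 1.758/2.44 = 0.720.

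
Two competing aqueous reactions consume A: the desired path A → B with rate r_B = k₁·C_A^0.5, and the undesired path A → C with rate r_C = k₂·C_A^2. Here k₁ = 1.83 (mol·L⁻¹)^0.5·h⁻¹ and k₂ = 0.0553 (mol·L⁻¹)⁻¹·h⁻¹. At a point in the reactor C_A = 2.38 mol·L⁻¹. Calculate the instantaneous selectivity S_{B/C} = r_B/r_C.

9.01

S_{B/C} = r_B/r_C = (k₁·C_A^0.5)/(k₂·C_A^2) = (k₁/k₂)·C_A^-1.5.
= (1.83×2.380^0.5) / (0.0553×2.380^2) = 2.823/0.3132 = 9.01.
The undesired path is higher order in A, so low C_A (CSTR or dilute feed) favours B.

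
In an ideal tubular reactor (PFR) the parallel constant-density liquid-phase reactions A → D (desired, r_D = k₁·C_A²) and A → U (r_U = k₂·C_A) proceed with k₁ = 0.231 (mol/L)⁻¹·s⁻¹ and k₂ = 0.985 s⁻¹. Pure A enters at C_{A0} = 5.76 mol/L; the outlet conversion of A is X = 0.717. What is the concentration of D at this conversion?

C_A = C_{A0}(1−X) = 1.630 mol/L.
Along a PFR/batch, dC_U/dC_A = −r_U/(r_D+r_U) = −k₂/(k₂+k₁·C_A).
Integrating from C_{A0} to C_A: C_U = (0.985/0.231)·ln[(0.985+0.231·5.76)/(0.985+0.231·1.63)] = 4.264·ln(2.316/1.362) = 2.264 mol/L.
Then C_D = (C_{A0}−C_A) − C_U = 4.130 − 2.264 = 1.866 mol/L.

1.87 mol/L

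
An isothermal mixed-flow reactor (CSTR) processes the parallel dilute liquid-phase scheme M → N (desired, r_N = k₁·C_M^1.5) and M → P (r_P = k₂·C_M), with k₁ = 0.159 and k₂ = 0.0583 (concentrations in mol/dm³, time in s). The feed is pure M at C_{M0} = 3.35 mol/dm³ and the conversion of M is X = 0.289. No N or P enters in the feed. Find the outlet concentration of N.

Exit C_M = C_{M0}(1−X) = 3.35×0.711 = 2.382 mol/dm³.
Rates in a CSTR are evaluated at the outlet concentration: r_N = 0.159×2.382^1.5 = 0.5845, r_P = 0.0583×2.382 = 0.1389.
Fraction of consumed M going to N: r_N/(r_N+r_P) = 0.8080.
C_N = 0.8080·C_{M0}·X = 0.8080×3.35×0.289 = 0.782 mol/dm³.

0.782 mol/dm³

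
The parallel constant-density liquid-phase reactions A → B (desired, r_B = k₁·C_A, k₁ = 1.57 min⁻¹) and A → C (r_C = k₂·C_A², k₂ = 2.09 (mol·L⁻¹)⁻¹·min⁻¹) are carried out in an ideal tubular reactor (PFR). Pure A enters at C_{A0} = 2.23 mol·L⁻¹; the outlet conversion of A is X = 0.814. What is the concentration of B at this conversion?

C_A = C_{A0}(1−X) = 0.4148 mol·L⁻¹.
Along a PFR/batch, dC_B/dC_A = −r_B/(r_B+r_C) = −k₁/(k₁+k₂·C_A).
Integrating from C_{A0} to C_A: C_B = (1.57/2.09)·ln[(1.57+2.09·2.23)/(1.57+2.09·0.415)] = 0.7512·ln(6.231/2.437) = 0.7052 mol·L⁻¹.

0.705 mol·L⁻¹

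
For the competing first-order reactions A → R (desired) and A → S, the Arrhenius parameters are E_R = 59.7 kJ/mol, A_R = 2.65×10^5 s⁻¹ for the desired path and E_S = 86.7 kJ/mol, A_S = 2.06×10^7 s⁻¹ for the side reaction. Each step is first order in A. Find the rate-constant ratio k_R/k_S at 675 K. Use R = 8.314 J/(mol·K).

k_R/k_S = (A_R/A_S)·exp[−(E_R−E_S)/(RT)] = (A_R/A_S)·exp[(E_S−E_R)/(RT)].
(E_S−E_R)/(RT) = (86.7−59.7)×10³/(8.314×675) = 27000/5612 = 4.811.
k_R/k_S = (2.65×10^5/2.06×10^7)·exp(4.811) = 0.01286 × 122.9 = 1.58.

1.58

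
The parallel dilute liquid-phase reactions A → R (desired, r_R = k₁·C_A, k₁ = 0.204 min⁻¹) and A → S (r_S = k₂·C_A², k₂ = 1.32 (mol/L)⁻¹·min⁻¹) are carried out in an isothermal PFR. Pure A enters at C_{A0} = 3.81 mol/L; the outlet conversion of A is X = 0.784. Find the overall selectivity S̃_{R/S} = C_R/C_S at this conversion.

0.0781

C_A = C_{A0}(1−X) = 0.8230 mol/L.
Along a PFR/batch, dC_R/dC_A = −r_R/(r_R+r_S) = −k₁/(k₁+k₂·C_A).
Integrating from C_{A0} to C_A: C_R = (0.204/1.32)·ln[(0.204+1.32·3.81)/(0.204+1.32·0.823)] = 0.1545·ln(5.233/1.290) = 0.2164 mol/L.
C_S = (C_{A0}−C_A)−C_R = 2.771 mol/L; S̃_{R/S} = 0.2164/2.771 = 0.0781.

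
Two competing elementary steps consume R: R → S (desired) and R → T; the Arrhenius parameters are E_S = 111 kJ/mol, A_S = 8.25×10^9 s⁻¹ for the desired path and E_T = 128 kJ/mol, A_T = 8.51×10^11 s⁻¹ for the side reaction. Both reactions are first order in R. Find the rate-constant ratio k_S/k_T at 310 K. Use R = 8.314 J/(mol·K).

7.10

Since both paths have the same order in R, the concentration cancels and S_{S/T} = k_S/k_T = (A_S/A_T)·exp[(E_T−E_S)/(RT)].
(E_T−E_S)/(RT) = (128−111)×10³/(8.314×310) = 17000/2577 = 6.596.
k_S/k_T = (8.25×10^9/8.51×10^11)·exp(6.596) = 0.009694 × 732.1 = 7.10.
Since E_S < E_T, lowering the temperature improves selectivity toward S.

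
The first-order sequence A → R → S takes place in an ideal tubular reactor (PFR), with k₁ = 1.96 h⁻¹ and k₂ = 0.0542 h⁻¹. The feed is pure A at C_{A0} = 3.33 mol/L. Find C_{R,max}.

At the optimum, C_{R,max}/C_{A0} = (k₁/k₂)^[k₂/(k₂−k₁)].
= (1.96/0.0542)^(0.0542/(0.0542−1.96)) = (36.16)^(-0.02844) = 0.9030.
C_{R,max} = 0.9030×3.33 = 3.01 mol/L.

3.01 mol/L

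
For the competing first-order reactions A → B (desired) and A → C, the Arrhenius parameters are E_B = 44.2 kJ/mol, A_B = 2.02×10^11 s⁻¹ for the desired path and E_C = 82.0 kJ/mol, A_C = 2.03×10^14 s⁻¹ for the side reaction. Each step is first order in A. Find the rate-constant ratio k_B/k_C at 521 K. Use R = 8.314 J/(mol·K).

With equal orders, S_{B/C} = k_B/k_C = (A_B/A_C)·exp[(E_C−E_B)/(RT)].
(E_C−E_B)/(RT) = (82.0−44.2)×10³/(8.314×521) = 37800/4332 = 8.727.
k_B/k_C = (2.02×10^11/2.03×10^14)·exp(8.727) = 9.951×10^-4 × 6165 = 6.13.
Since E_B < E_C, lowering the temperature improves selectivity toward B.

6.13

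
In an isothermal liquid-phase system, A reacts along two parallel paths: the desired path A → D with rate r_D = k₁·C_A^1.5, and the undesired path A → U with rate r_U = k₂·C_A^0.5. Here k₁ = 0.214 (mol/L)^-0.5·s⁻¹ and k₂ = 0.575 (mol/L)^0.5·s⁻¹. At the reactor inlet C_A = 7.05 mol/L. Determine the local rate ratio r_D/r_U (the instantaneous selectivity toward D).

S_{D/U} = r_D/r_U = (k₁·C_A^1.5)/(k₂·C_A^0.5) = (k₁/k₂)·C_A.
= (0.214×7.050^1.5) / (0.575×7.050^0.5) = 4.006/1.527 = 2.62.
Since the desired path is higher order in A, keeping C_A high (PFR or concentrated feed) favours D.

2.62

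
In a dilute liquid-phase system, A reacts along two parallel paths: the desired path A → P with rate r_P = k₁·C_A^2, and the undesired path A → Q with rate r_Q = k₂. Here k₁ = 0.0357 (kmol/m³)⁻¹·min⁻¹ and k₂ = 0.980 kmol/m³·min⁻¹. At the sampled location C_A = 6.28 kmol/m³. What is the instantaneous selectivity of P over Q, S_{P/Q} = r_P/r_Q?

S_{P/Q} = r_P/r_Q = (k₁·C_A^2)/(k₂) = (k₁/k₂)·C_A^2.
= (0.0357×6.280^2) / (0.980) = 1.408/0.9800 = 1.44.

1.44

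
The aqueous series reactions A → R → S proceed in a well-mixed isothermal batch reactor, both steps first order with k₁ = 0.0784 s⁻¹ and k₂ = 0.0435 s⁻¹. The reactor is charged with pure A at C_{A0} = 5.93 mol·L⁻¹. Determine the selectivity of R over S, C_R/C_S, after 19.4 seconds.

For first-order series with pure A initially, C_R(t) = k₁C_{A0}/(k₂−k₁)·(e^(−k₁t) − e^(−k₂t)).
e^(−k₁t) = e^(−0.0784×19.4) = e^(−1.521) = 0.2185; e^(−k₂t) = e^(−0.8439) = 0.4300.
C_R = 0.0784×5.93/(0.0435−0.0784) × (0.2185−0.4300) = (-13.32)×(-0.2115) = 2.818 mol·L⁻¹.
C_A = C_{A0}e^(−k₁t) = 1.296 mol·L⁻¹, so C_S = C_{A0}−C_A−C_R = 1.816 mol·L⁻¹; C_R/C_S = 1.55.

1.55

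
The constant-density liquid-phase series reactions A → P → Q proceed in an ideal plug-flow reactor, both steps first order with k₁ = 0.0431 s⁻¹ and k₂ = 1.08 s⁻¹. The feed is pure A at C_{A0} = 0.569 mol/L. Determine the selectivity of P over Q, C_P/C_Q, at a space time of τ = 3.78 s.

0.299

The intermediate concentration in a first-order A→B→C sequence is C_P = k₁C_{A0}(e^(−k₁τ) − e^(−k₂τ))/(k₂−k₁).
e^(−k₁τ) = e^(−0.0431×3.78) = e^(−0.1629) = 0.8497; e^(−k₂τ) = e^(−4.082) = 0.01687.
C_P = 0.0431×0.569/(1.08−0.0431) × (0.8497−0.01687) = 0.02365×0.8328 = 0.01970 mol/L.
C_A = C_{A0}e^(−k₁τ) = 0.4835 mol/L, so C_Q = C_{A0}−C_A−C_P = 0.06585 mol/L; C_P/C_Q = 0.299.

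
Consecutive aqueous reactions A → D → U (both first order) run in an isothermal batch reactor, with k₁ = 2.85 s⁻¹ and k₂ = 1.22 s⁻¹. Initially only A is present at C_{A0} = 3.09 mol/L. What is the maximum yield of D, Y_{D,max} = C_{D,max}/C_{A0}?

0.530

For a first-order series the maximum intermediate yield is C_{D,max}/C_{A0} = (k₁/k₂)^[k₂/(k₂−k₁)].
= (2.85/1.22)^(1.22/(1.22−2.85)) = (2.336)^(-0.7485) = 0.5299.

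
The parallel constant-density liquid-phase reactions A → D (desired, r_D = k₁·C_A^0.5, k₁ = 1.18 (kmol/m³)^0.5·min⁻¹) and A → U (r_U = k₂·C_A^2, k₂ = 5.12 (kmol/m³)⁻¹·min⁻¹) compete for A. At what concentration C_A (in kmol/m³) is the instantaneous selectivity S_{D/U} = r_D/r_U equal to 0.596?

0.531 kmol/m³

S_{D/U} = (k₁/k₂)·C_A^-1.5 ⇒ C_A = (S·k₂/k₁)^(1/(-1.5)).
= (0.596×5.12/1.18)^(-0.6667) = (2.586)^(-0.6667) = 0.531 kmol/m³.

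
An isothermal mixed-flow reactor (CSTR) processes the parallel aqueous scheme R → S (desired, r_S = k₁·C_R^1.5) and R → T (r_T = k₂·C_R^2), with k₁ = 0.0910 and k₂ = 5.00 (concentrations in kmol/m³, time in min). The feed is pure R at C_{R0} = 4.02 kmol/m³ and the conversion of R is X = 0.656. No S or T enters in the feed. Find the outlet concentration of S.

0.0402 kmol/m³

Exit C_R = C_{R0}(1−X) = 4.02×0.344 = 1.383 kmol/m³.
A CSTR operates uniformly at the exit composition, giving r_S = 0.1480 and r_T = 9.562 (each k·C_R^n at C_R = 1.383).
Fraction of consumed R going to S: r_S/(r_S+r_T) = 0.01524.
C_S = 0.01524·C_{R0}·X = 0.01524×4.02×0.656 = 0.0402 kmol/m³.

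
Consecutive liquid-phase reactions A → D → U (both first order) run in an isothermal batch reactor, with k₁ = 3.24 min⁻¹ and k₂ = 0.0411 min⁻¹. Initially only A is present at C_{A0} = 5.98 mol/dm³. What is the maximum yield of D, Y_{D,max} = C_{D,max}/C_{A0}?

0.945

At the optimum, C_{D,max}/C_{A0} = (k₁/k₂)^[k₂/(k₂−k₁)].
= (3.24/0.0411)^(0.0411/(0.0411−3.24)) = (78.83)^(-0.01285) = 0.9454.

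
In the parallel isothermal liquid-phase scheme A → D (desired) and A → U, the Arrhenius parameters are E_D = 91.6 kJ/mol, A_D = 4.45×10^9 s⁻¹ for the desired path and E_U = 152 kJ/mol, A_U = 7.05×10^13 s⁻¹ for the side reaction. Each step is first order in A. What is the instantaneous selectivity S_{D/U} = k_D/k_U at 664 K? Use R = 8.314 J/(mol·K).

With equal orders, S_{D/U} = k_D/k_U = (A_D/A_U)·exp[(E_U−E_D)/(RT)].
(E_U−E_D)/(RT) = (152−91.6)×10³/(8.314×664) = 60400/5520 = 10.94.
k_D/k_U = (4.45×10^9/7.05×10^13)·exp(10.94) = 6.312×10^-5 × 56446 = 3.56.

3.56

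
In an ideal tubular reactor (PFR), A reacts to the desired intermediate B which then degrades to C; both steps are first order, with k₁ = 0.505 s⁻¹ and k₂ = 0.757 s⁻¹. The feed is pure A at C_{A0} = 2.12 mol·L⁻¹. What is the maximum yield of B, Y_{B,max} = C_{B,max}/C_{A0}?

0.296

At the optimum, C_{B,max}/C_{A0} = (k₁/k₂)^[k₂/(k₂−k₁)].
= (0.505/0.757)^(0.757/(0.757−0.505)) = (0.6671)^(3.004) = 0.2964.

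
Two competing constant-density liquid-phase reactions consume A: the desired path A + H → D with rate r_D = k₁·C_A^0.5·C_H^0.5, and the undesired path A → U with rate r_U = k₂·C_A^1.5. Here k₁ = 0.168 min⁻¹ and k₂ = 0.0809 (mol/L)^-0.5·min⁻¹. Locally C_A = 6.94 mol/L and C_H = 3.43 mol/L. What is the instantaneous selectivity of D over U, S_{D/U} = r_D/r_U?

0.554

S_{D/U} = r_D/r_U = (k₁·C_A^0.5·C_H^0.5)/(k₂·C_A^1.5) = (k₁/k₂)·C_A⁻¹·C_H^0.5.
= (0.168×6.940^0.5×3.430^0.5) / (0.0809×6.940^1.5) = 0.8197/1.479 = 0.554.
The undesired path is higher order in A, so low C_A (CSTR or dilute feed) favours D.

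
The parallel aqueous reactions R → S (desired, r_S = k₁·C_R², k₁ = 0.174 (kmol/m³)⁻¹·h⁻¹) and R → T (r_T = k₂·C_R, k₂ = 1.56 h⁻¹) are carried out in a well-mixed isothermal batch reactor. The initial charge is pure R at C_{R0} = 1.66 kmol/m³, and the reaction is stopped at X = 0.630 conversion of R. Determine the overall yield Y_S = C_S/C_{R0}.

C_R = C_{R0}(1−X) = 0.6142 kmol/m³.
Along a PFR/batch, dC_T/dC_R = −r_T/(r_S+r_T) = −k₂/(k₂+k₁·C_R).
Integrating from C_{R0} to C_R: C_T = (1.56/0.174)·ln[(1.56+0.174·1.66)/(1.56+0.174·0.614)] = 8.966·ln(1.849/1.667) = 0.9289 kmol/m³.
Then C_S = (C_{R0}−C_R) − C_T = 1.046 − 0.9289 = 0.1169 kmol/m³.
Y_S = C_S/C_{R0} = 0.1169/1.66 = 0.0704.

0.0704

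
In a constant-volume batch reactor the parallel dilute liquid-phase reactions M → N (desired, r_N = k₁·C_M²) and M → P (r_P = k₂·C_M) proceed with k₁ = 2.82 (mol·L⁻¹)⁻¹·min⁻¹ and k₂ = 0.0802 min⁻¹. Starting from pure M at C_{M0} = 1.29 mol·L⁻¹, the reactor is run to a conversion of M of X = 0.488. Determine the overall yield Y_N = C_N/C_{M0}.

0.474

C_M = C_{M0}(1−X) = 0.6605 mol·L⁻¹.
Along a PFR/batch, dC_P/dC_M = −r_P/(r_N+r_P) = −k₂/(k₂+k₁·C_M).
Integrating from C_{M0} to C_M: C_P = (0.0802/2.82)·ln[(0.0802+2.82·1.29)/(0.0802+2.82·0.660)] = 0.02844·ln(3.718/1.943) = 0.01846 mol·L⁻¹.
Then C_N = (C_{M0}−C_M) − C_P = 0.6295 − 0.01846 = 0.6111 mol·L⁻¹.
Y_N = C_N/C_{M0} = 0.6111/1.29 = 0.474.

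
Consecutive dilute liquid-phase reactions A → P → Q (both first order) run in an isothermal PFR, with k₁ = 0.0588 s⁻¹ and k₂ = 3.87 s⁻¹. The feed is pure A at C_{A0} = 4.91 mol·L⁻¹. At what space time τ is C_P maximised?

1.10 s

Setting dC_P/dτ = 0 gives τ_opt = ln(k₂/k₁)/(k₂−k₁).
= ln(3.87/0.0588)/(3.87−0.0588) = ln(65.82)/3.811 = 4.187/3.811 = 1.10 s.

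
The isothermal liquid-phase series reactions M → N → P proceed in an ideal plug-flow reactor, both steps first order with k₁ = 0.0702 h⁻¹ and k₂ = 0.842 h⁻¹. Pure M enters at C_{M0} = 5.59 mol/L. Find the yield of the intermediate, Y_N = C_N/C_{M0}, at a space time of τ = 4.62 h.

For first-order series with pure M initially, C_N(τ) = k₁C_{M0}/(k₂−k₁)·(e^(−k₁τ) − e^(−k₂τ)).
e^(−k₁τ) = e^(−0.0702×4.62) = e^(−0.3243) = 0.7230; e^(−k₂τ) = e^(−3.890) = 0.02044.
C_N = 0.0702×5.59/(0.842−0.0702) × (0.7230−0.02044) = 0.5084×0.7026 = 0.3572 mol/L.
Y_N = C_N/C_{M0} = 0.3572/5.59 = 0.0639.

0.0639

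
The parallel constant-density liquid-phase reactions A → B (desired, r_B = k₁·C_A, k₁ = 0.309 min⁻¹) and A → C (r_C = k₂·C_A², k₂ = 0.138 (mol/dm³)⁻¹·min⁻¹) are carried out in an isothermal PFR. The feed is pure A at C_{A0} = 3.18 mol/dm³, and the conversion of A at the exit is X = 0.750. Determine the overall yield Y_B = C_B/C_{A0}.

C_A = C_{A0}(1−X) = 0.7950 mol/dm³.
Along a PFR/batch, dC_B/dC_A = −r_B/(r_B+r_C) = −k₁/(k₁+k₂·C_A).
Integrating from C_{A0} to C_A: C_B = (0.309/0.138)·ln[(0.309+0.138·3.18)/(0.309+0.138·0.795)] = 2.239·ln(0.7478/0.4187) = 1.299 mol/dm³.
Y_B = C_B/C_{A0} = 1.299/3.18 = 0.408.

0.408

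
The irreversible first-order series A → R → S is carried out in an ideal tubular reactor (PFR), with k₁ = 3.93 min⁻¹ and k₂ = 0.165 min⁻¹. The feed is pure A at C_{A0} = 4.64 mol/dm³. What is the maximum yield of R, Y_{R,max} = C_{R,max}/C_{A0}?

At the optimum, C_{R,max}/C_{A0} = (k₁/k₂)^[k₂/(k₂−k₁)].
= (3.93/0.165)^(0.165/(0.165−3.93)) = (23.82)^(-0.04382) = 0.8703.

0.870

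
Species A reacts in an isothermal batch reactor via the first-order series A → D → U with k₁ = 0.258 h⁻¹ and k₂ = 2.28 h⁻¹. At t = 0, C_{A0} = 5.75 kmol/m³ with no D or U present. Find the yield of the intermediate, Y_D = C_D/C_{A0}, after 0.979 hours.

For first-order series with pure A initially, C_D(t) = k₁C_{A0}/(k₂−k₁)·(e^(−k₁t) − e^(−k₂t)).
e^(−k₁t) = e^(−0.258×0.979) = e^(−0.2526) = 0.7768; e^(−k₂t) = e^(−2.232) = 0.1073.
C_D = 0.258×5.75/(2.28−0.258) × (0.7768−0.1073) = 0.7337×0.6695 = 0.4912 kmol/m³.
Y_D = C_D/C_{A0} = 0.4912/5.75 = 0.0854.

0.0854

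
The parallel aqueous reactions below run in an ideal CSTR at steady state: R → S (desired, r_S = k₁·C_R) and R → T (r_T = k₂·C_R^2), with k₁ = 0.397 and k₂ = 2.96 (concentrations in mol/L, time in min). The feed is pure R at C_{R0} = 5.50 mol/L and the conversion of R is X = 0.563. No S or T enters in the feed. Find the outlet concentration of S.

0.164 mol/L

Exit C_R = C_{R0}(1−X) = 5.50×0.437 = 2.404 mol/L.
In a CSTR the entire volume is at exit conditions, so r_S = 0.397×2.404 = 0.9542 and r_T = 2.96×2.404^2 = 17.10.
Fraction of consumed R going to S: r_S/(r_S+r_T) = 0.05285.
C_S = 0.05285·C_{R0}·X = 0.05285×5.50×0.563 = 0.164 mol/L.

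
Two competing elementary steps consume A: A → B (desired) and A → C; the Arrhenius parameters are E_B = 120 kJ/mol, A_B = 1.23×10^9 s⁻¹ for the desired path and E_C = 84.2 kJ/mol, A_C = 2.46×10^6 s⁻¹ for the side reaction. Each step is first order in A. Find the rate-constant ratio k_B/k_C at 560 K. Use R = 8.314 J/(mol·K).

With equal orders, S_{B/C} = k_B/k_C = (A_B/A_C)·exp[(E_C−E_B)/(RT)].
(E_C−E_B)/(RT) = (84.2−120)×10³/(8.314×560) = -35800/4656 = -7.689.
k_B/k_C = (1.23×10^9/2.46×10^6)·exp(-7.689) = 500.0 × 4.577×10^-4 = 0.229.

0.229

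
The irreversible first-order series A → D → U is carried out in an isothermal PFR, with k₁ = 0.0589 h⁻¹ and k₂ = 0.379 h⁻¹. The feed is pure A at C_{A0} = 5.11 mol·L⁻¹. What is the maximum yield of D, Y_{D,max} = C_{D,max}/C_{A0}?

At the optimum, C_{D,max}/C_{A0} = (k₁/k₂)^[k₂/(k₂−k₁)].
= (0.0589/0.379)^(0.379/(0.379−0.0589)) = (0.1554)^(1.184) = 0.1103.

0.110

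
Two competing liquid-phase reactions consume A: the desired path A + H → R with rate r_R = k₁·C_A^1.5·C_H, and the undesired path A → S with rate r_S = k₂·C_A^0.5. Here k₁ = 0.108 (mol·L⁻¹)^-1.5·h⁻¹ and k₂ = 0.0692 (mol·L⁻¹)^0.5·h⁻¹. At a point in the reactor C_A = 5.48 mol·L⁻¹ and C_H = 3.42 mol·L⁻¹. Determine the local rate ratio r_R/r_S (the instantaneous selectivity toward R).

29.2

S_{R/S} = r_R/r_S = (k₁·C_A^1.5·C_H)/(k₂·C_A^0.5) = (k₁/k₂)·C_A·C_H.
= (0.108×5.480^1.5×3.420) / (0.0692×5.480^0.5) = 4.738/0.1620 = 29.2.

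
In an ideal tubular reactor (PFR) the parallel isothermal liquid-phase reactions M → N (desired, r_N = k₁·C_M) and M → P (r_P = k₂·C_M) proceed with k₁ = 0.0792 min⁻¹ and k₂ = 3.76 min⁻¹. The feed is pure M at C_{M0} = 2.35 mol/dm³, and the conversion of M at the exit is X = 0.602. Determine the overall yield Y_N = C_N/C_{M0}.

0.0124

C_M = C_{M0}(1−X) = 0.9353 mol/dm³.
Both paths are first order in M, so the instantaneous fraction to N is constant: dC_N/d(−C_M) = k₁/(k₁+k₂) = 0.02063.
C_N = 0.02063·(C_{M0}−C_M) = 0.02063×1.415 = 0.0292 mol/dm³.
Y_N = C_N/C_{M0} = 0.02918/2.35 = 0.0124.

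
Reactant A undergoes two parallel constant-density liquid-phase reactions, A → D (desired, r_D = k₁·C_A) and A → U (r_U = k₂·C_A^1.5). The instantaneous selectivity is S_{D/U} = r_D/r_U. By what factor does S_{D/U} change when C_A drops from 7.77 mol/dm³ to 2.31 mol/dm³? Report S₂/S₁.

S_{D/U} = (k₁/k₂)·C_A^-0.5, so S₂/S₁ = (C_{A,2}/C_{A,1})^-0.5.
= (2.31/7.77)^(-0.5) = (0.2973)^(-0.5) = 1.83.

1.83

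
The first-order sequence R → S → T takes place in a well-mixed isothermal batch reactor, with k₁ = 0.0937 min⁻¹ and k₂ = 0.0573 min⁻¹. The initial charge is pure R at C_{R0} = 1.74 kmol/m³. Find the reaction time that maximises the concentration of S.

For first-order series the maximum of C_S occurs at t_opt = ln(k₂/k₁)/(k₂−k₁).
= ln(0.0573/0.0937)/(0.0573−0.0937) = ln(0.6115)/-0.03640 = -0.4918/-0.03640 = 13.5 min.

13.5 min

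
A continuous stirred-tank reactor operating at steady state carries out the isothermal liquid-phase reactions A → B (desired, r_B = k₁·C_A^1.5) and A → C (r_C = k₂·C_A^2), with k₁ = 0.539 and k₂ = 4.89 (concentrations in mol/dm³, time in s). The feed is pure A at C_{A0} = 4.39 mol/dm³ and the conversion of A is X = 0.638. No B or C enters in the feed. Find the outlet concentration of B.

0.225 mol/dm³

Exit C_A = C_{A0}(1−X) = 4.39×0.362 = 1.589 mol/dm³.
A CSTR operates uniformly at the exit composition, giving r_B = 1.080 and r_C = 12.35 (each k·C_A^n at C_A = 1.589).
Fraction of consumed A going to B: r_B/(r_B+r_C) = 0.08041.
C_B = 0.08041·C_{A0}·X = 0.08041×4.39×0.638 = 0.225 mol/dm³.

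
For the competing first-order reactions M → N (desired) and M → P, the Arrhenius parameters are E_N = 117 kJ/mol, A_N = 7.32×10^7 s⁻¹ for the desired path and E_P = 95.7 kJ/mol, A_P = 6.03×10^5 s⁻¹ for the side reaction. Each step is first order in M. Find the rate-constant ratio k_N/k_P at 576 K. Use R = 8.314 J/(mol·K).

1.42

With equal orders, S_{N/P} = k_N/k_P = (A_N/A_P)·exp[(E_P−E_N)/(RT)].
(E_P−E_N)/(RT) = (95.7−117)×10³/(8.314×576) = -21300/4789 = -4.448.
k_N/k_P = (7.32×10^7/6.03×10^5)·exp(-4.448) = 121.4 × 0.01170 = 1.42.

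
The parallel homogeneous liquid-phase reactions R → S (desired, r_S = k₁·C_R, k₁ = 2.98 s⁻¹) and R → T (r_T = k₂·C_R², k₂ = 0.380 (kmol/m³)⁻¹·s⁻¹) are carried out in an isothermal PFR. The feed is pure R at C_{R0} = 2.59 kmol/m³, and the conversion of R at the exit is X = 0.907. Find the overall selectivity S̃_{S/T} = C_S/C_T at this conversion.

C_R = C_{R0}(1−X) = 0.2409 kmol/m³.
Along a PFR/batch, dC_S/dC_R = −r_S/(r_S+r_T) = −k₁/(k₁+k₂·C_R).
Integrating from C_{R0} to C_R: C_S = (2.98/0.380)·ln[(2.98+0.380·2.59)/(2.98+0.380·0.241)] = 7.842·ln(3.964/3.072) = 2.001 kmol/m³.
C_T = (C_{R0}−C_R)−C_S = 0.3484 kmol/m³; S̃_{S/T} = 2.001/0.3484 = 5.74.

5.74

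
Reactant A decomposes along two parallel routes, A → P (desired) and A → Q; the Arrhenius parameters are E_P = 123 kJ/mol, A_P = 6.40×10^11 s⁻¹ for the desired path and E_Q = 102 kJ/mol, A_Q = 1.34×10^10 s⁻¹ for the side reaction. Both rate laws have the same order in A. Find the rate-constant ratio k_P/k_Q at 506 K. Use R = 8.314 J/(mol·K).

k_P/k_Q = (A_P/A_Q)·exp[−(E_P−E_Q)/(RT)] = (A_P/A_Q)·exp[(E_Q−E_P)/(RT)].
(E_Q−E_P)/(RT) = (102−123)×10³/(8.314×506) = -21000/4207 = -4.992.
k_P/k_Q = (6.40×10^11/1.34×10^10)·exp(-4.992) = 47.76 × 0.006793 = 0.324.
Since E_P > E_Q, raising the temperature improves selectivity toward P.

0.324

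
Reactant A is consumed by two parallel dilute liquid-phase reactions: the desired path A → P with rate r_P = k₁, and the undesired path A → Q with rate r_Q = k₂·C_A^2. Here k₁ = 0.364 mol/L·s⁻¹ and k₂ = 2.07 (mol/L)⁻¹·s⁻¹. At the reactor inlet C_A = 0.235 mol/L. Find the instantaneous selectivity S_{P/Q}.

3.18

S_{P/Q} = r_P/r_Q = (k₁)/(k₂·C_A^2) = (k₁/k₂)·C_A^-2.
= (0.364) / (2.07×0.2350^2) = 0.3640/0.1143 = 3.18.
The undesired path is higher order in A, so low C_A (CSTR or dilute feed) favours P.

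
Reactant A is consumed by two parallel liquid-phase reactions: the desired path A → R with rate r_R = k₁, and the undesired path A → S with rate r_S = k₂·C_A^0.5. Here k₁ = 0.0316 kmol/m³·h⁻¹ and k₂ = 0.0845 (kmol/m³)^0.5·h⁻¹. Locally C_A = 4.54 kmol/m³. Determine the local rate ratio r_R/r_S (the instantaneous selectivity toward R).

0.176

S_{R/S} = r_R/r_S = (k₁)/(k₂·C_A^0.5) = (k₁/k₂)·C_A^-0.5.
= (0.0316) / (0.0845×4.540^0.5) = 0.03160/0.1800 = 0.176.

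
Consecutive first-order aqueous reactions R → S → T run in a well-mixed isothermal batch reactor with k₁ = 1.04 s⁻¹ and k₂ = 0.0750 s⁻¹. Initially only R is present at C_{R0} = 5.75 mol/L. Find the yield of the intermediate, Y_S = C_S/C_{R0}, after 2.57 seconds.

The intermediate concentration in a first-order A→B→C sequence is C_S = k₁C_{R0}(e^(−k₁t) − e^(−k₂t))/(k₂−k₁).
e^(−k₁t) = e^(−1.04×2.57) = e^(−2.673) = 0.06906; e^(−k₂t) = e^(−0.1927) = 0.8247.
C_S = 1.04×5.75/(0.0750−1.04) × (0.06906−0.8247) = (-6.197)×(-0.7556) = 4.683 mol/L.
Y_S = C_S/C_{R0} = 4.683/5.75 = 0.814.

0.814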